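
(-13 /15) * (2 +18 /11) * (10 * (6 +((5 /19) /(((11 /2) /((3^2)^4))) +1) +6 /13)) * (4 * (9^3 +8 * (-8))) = -9779873600 /363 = -26941800.55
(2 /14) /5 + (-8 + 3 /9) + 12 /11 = -7562 /1155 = -6.55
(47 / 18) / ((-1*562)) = -0.00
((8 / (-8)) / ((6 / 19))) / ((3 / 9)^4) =-513 / 2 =-256.50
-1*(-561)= 561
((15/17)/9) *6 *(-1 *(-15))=8.82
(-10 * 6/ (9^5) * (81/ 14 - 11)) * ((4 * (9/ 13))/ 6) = 1460/ 597051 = 0.00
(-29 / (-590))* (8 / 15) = 116 / 4425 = 0.03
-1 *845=-845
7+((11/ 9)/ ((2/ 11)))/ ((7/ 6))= 268/ 21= 12.76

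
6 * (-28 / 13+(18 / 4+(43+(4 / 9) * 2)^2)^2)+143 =1271806533367 / 56862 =22366545.91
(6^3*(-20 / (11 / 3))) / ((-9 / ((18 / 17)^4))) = 151165440 / 918731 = 164.54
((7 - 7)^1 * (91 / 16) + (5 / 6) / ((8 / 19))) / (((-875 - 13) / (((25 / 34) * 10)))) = -11875 / 724608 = -0.02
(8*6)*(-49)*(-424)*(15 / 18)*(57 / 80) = 592116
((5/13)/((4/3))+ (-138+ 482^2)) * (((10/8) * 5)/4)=301842175/832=362791.08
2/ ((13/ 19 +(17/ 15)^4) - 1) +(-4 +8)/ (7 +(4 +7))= 19880048/ 11548341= 1.72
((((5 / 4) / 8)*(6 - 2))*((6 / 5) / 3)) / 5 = 1 / 20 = 0.05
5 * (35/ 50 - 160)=-1593/ 2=-796.50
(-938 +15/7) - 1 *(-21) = -6404/7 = -914.86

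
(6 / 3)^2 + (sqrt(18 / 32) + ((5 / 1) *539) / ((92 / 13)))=8868 / 23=385.57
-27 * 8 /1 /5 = -43.20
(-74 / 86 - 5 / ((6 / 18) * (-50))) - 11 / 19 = -9309 / 8170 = -1.14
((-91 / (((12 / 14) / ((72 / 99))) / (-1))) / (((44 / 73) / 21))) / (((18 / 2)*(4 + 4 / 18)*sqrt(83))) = 325507*sqrt(83) / 381634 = 7.77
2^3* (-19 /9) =-152 /9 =-16.89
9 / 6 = 3 / 2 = 1.50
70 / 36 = 35 / 18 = 1.94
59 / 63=0.94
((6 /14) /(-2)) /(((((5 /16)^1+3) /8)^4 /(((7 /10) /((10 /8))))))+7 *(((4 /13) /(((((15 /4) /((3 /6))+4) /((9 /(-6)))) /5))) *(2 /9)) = -777593179096 /176944036425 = -4.39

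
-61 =-61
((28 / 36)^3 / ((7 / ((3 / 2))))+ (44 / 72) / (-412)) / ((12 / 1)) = 19891 / 2402784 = 0.01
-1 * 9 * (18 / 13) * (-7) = 1134 / 13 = 87.23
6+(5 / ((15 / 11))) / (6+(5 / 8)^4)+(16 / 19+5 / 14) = 14251331 / 1828218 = 7.80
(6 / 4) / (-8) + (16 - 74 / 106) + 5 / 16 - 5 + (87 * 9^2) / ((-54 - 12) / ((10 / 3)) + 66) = 5320297 / 32648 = 162.96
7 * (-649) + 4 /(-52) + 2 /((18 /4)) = -531488 /117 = -4542.63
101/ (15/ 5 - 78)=-101/ 75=-1.35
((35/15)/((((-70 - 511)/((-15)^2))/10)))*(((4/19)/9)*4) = -4000/4731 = -0.85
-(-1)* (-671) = -671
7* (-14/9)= -98/9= -10.89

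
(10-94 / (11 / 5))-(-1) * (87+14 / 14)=608 / 11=55.27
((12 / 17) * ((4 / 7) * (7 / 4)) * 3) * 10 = 360 / 17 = 21.18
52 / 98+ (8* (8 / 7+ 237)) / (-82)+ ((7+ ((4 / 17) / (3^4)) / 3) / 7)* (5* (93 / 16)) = 6.36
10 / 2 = 5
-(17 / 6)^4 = -83521 / 1296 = -64.45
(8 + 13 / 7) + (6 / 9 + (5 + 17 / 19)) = 6551 / 399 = 16.42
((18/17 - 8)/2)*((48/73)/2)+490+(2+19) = 632735/1241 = 509.86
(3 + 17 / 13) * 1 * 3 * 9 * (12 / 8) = 2268 / 13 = 174.46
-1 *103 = -103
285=285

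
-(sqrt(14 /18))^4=-0.60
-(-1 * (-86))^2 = -7396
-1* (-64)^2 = -4096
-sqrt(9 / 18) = -sqrt(2) / 2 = -0.71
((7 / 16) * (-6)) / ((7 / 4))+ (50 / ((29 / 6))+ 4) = 745 / 58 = 12.84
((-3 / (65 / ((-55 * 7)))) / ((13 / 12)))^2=7683984 / 28561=269.04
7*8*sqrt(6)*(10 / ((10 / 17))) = 952*sqrt(6) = 2331.91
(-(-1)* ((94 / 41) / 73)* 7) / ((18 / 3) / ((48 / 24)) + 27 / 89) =4183 / 62853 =0.07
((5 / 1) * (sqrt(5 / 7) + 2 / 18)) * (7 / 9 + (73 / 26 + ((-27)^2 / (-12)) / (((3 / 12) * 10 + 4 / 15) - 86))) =6303620 / 2629341 + 6303620 * sqrt(35) / 2045043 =20.63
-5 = -5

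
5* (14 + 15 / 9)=78.33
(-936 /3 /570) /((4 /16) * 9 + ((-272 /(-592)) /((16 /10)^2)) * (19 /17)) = -123136 /551285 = -0.22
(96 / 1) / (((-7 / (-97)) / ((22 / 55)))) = 532.11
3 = 3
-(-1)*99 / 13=99 / 13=7.62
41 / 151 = 0.27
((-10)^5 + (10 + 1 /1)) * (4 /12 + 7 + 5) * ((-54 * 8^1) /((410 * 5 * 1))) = 266370696 /1025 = 259873.85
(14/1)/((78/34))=238/39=6.10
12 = 12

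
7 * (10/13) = 70/13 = 5.38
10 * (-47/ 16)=-235/ 8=-29.38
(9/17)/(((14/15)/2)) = 1.13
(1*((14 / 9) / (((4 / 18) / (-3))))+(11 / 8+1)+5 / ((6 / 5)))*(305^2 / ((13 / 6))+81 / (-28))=-1807540003 / 2912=-620721.15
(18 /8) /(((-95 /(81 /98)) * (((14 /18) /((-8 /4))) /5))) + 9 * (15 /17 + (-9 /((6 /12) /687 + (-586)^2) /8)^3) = 6101804352920132235907785325155813 /744770581078799098244881770632000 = 8.19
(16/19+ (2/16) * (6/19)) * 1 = 67/76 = 0.88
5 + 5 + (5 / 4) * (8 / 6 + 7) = 245 / 12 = 20.42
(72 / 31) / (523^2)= 72 / 8479399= 0.00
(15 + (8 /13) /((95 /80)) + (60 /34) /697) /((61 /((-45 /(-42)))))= 681369405 /2499404362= 0.27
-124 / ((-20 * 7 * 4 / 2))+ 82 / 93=8623 / 6510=1.32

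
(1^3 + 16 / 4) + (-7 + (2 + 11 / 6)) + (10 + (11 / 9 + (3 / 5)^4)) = 148333 / 11250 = 13.19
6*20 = 120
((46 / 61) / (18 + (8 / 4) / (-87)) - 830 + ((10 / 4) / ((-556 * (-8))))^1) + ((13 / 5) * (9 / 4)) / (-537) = -6852643124337 / 8256511040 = -829.97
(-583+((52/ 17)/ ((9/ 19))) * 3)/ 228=-28745/ 11628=-2.47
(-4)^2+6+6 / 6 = 23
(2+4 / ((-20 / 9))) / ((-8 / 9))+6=231 / 40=5.78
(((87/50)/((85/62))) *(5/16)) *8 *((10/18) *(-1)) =-899/510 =-1.76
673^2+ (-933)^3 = -811713308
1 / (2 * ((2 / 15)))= 3.75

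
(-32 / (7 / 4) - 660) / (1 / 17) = -80716 / 7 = -11530.86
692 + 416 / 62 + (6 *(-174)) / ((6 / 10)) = -32280 / 31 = -1041.29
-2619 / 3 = -873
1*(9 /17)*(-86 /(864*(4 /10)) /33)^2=46225 /1535542272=0.00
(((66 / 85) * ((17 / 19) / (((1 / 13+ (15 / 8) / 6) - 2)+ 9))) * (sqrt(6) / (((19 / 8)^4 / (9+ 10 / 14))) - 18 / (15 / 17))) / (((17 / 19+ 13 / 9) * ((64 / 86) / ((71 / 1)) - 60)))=601169283 / 43984136875 - 1641592922112 * sqrt(6) / 8024879382361625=0.01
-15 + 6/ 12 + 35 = 20.50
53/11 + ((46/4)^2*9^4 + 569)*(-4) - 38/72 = -1375324121/396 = -3473040.71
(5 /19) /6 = 5 /114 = 0.04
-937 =-937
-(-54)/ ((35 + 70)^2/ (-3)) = -18/ 1225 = -0.01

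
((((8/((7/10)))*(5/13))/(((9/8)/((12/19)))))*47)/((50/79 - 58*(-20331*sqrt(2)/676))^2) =1883805885795839813136409600/98844965862857298876101408063301 - 4328838088385535429120000*sqrt(2)/626018117131429559548642251067573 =0.00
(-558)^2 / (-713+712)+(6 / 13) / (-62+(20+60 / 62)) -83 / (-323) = -277172277697 / 890188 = -311363.75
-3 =-3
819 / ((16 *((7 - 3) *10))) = 819 / 640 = 1.28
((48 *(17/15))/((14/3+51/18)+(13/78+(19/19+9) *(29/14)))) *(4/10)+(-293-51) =-1278544/3725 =-343.23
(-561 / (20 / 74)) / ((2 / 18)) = -186813 / 10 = -18681.30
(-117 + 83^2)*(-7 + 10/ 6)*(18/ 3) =-216704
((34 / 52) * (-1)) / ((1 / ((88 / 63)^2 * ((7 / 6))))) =-32912 / 22113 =-1.49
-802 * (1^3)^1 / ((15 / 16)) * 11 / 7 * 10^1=-282304 / 21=-13443.05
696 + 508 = 1204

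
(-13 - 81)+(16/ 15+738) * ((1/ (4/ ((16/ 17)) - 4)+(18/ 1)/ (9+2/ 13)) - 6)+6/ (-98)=-1485703/ 12495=-118.90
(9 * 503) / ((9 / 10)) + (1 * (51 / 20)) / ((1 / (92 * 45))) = 15587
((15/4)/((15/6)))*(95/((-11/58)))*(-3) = 24795/11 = 2254.09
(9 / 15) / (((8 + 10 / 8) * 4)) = 3 / 185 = 0.02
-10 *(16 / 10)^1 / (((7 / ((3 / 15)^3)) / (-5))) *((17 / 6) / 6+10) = 1508 / 1575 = 0.96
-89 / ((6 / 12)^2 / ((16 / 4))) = -1424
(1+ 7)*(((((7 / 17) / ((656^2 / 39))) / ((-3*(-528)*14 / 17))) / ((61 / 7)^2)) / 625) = 637 / 132105621120000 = 0.00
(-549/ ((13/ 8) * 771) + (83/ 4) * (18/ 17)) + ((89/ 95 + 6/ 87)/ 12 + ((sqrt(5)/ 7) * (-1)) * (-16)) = 16 * sqrt(5)/ 7 + 40588954517/ 1877708820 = 26.73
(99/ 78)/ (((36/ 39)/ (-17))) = -187/ 8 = -23.38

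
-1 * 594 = -594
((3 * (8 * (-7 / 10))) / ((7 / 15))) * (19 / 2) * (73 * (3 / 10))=-37449 / 5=-7489.80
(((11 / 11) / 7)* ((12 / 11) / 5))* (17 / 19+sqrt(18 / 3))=204 / 7315+12* sqrt(6) / 385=0.10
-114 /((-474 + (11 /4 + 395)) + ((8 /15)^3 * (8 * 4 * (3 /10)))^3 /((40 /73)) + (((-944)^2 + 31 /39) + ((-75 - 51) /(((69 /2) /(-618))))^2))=-2790624814453125000 /146515426668757844980699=-0.00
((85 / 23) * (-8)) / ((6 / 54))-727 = -22841 / 23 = -993.09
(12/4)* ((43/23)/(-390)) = -0.01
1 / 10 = 0.10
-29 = -29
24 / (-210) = -4 / 35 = -0.11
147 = 147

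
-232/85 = -2.73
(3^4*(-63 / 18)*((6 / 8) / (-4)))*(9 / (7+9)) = 15309 / 512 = 29.90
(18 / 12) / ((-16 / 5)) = -15 / 32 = -0.47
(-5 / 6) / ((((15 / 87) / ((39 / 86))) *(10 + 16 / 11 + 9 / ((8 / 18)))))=-4147 / 59985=-0.07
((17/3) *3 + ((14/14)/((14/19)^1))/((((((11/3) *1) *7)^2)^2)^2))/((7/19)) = 5587999510380982003/121102156571672738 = 46.14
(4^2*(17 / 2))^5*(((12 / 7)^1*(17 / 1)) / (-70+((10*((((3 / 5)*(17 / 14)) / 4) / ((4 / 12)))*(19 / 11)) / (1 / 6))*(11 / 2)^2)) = 75930226655232 / 92011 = 825229881.81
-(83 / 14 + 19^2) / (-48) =5137 / 672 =7.64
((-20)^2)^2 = 160000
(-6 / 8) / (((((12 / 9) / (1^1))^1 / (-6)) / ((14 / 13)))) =189 / 52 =3.63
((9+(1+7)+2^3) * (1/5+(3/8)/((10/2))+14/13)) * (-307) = -1079105/104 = -10376.01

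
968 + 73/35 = 33953/35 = 970.09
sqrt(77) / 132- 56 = -55.93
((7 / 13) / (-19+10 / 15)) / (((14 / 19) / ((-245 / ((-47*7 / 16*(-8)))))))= 399 / 6721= 0.06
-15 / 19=-0.79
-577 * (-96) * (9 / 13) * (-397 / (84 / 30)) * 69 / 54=-632230440 / 91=-6947587.25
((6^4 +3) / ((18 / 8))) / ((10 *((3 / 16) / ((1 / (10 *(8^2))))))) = 433 / 900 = 0.48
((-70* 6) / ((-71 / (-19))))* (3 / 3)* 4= -31920 / 71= -449.58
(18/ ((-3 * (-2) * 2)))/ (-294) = -1/ 196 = -0.01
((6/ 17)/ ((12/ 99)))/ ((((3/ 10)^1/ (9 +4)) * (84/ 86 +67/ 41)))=3781635/ 78251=48.33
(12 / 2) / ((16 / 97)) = 36.38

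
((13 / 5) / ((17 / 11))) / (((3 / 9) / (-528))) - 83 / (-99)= -22417633 / 8415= -2664.01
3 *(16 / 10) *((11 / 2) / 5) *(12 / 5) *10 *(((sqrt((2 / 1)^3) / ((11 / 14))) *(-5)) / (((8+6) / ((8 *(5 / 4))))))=-1152 *sqrt(2)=-1629.17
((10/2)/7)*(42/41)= 30/41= 0.73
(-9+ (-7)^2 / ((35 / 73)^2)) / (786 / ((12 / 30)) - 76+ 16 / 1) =0.11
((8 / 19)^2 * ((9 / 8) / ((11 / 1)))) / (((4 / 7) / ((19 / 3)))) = 42 / 209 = 0.20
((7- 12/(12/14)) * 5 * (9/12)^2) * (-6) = 945/8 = 118.12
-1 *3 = -3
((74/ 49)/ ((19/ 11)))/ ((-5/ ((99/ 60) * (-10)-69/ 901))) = 12157497/ 4194155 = 2.90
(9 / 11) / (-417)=-3 / 1529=-0.00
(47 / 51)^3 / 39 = 103823 / 5173389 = 0.02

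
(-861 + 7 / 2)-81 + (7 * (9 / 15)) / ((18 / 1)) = -14074 / 15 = -938.27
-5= -5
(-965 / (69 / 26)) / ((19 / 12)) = -100360 / 437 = -229.66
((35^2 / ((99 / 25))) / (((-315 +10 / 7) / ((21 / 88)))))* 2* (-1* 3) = 1.41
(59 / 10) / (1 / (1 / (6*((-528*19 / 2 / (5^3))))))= -1475 / 60192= -0.02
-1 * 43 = -43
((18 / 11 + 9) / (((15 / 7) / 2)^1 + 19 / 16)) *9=117936 / 2783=42.38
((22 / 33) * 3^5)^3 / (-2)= -2125764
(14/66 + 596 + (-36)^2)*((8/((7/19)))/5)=9491336/1155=8217.61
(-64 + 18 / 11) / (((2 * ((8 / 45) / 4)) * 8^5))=-0.02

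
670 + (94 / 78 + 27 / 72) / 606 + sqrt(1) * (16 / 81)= 1140444725 / 1701648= 670.20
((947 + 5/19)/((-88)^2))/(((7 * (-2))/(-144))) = 80991/64372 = 1.26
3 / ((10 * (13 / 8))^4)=0.00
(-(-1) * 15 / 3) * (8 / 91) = 40 / 91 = 0.44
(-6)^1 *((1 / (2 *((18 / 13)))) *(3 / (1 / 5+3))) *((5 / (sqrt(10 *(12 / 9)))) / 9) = -65 *sqrt(30) / 1152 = -0.31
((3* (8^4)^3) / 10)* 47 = 4844723109888 / 5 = 968944621977.60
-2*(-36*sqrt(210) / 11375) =72*sqrt(210) / 11375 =0.09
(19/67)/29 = 19/1943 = 0.01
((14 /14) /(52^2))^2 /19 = 1 /138920704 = 0.00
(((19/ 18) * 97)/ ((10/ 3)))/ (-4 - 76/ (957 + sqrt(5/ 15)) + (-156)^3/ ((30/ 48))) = -106504311182761/ 21061396901066008272 - 485 * sqrt(3)/ 21061396901066008272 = -0.00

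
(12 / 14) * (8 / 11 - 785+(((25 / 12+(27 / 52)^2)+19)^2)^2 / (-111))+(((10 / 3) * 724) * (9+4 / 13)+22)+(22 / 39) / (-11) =124645118594185761489781 / 6168424046737784832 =20206.96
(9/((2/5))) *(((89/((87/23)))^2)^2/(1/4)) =175578514636810/6365529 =27582705.95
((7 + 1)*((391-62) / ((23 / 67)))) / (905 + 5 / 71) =447158 / 52785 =8.47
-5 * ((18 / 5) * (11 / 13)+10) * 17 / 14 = -7208 / 91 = -79.21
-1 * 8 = -8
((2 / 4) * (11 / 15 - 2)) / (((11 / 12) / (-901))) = 34238 / 55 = 622.51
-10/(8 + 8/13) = -65/56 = -1.16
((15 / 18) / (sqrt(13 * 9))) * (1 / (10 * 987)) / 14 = sqrt(13) / 6466824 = 0.00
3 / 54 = 1 / 18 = 0.06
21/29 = 0.72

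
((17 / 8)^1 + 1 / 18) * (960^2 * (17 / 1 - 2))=30144000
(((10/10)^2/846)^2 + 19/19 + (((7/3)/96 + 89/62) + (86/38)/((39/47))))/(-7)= -227416096559/306893295072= -0.74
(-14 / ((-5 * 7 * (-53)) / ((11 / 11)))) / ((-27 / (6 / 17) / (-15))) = -4 / 2703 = -0.00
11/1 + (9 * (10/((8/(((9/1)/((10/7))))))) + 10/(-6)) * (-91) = -150887/24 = -6286.96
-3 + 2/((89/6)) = -255/89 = -2.87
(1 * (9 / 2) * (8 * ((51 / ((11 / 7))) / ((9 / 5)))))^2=50979600 / 121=421319.01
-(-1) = 1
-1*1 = -1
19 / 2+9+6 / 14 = 265 / 14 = 18.93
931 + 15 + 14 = 960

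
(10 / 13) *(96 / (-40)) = -24 / 13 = -1.85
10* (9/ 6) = 15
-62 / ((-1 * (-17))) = -3.65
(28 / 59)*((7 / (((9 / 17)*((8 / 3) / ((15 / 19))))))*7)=29155 / 2242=13.00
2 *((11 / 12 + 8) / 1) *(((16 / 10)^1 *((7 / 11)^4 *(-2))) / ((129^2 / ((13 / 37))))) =-26718328 / 135220688955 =-0.00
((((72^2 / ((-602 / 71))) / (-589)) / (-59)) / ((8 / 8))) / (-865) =184032 / 9047944115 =0.00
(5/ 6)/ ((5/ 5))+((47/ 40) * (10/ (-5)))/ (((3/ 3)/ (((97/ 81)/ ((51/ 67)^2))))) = -4.02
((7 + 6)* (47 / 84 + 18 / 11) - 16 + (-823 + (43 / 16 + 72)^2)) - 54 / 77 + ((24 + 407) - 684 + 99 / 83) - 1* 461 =1809043543 / 446208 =4054.26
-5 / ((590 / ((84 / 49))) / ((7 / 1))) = -6 / 59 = -0.10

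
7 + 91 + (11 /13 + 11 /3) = 3998 /39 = 102.51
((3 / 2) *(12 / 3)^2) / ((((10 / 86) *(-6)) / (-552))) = 94944 / 5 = 18988.80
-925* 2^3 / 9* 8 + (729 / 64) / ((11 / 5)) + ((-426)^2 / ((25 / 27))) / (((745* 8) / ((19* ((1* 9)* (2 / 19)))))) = -705767116763 / 118008000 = -5980.67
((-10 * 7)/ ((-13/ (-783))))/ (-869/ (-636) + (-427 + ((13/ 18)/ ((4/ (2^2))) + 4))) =104577480/ 10440287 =10.02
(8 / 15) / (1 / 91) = 728 / 15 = 48.53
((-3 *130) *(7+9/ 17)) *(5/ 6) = -41600/ 17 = -2447.06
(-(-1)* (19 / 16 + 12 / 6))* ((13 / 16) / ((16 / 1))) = 663 / 4096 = 0.16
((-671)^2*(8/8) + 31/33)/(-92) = -3714496/759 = -4893.93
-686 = -686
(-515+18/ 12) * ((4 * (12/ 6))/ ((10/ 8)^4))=-1051648/ 625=-1682.64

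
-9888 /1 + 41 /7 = -69175 /7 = -9882.14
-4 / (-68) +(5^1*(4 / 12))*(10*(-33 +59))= 22103 / 51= 433.39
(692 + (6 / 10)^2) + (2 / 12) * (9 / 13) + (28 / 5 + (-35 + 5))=668.08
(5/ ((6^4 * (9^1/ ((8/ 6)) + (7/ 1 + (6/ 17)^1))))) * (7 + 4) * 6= 935/ 51786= 0.02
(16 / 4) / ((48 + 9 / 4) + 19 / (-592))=2368 / 29729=0.08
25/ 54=0.46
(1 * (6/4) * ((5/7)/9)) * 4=10/21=0.48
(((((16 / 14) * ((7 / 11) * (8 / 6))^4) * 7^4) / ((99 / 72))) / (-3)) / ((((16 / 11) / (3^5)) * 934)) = -421654016 / 6837347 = -61.67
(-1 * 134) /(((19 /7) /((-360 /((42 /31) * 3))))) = 83080 /19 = 4372.63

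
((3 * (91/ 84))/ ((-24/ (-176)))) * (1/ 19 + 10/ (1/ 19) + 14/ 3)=1587157/ 342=4640.81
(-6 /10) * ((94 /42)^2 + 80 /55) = -3.88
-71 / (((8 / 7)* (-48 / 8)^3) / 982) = 244027 / 864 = 282.44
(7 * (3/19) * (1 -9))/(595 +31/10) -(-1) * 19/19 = 111959/113639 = 0.99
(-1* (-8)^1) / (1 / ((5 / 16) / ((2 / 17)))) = 21.25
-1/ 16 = -0.06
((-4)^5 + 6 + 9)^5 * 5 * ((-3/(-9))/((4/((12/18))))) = -5229086614320245/18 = -290504811906680.28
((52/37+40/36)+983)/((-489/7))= -2297239/162837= -14.11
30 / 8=15 / 4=3.75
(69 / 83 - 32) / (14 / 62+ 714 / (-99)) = 2646501 / 593201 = 4.46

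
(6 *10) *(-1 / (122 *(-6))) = 5 / 61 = 0.08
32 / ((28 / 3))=24 / 7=3.43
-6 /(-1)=6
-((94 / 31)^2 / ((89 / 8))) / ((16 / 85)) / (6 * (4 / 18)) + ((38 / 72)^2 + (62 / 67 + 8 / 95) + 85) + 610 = 488930336573269 / 705532142160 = 693.00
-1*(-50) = 50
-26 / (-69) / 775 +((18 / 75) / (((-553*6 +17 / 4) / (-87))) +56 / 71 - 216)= -10830292418798 / 50325589875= -215.20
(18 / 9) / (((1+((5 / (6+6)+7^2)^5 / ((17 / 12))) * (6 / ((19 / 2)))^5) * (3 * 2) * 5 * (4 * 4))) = 42093683 / 211186413774719760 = 0.00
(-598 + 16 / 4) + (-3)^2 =-585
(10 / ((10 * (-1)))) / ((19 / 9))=-9 / 19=-0.47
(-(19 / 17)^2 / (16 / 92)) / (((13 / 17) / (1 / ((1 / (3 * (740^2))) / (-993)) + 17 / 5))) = 67723435964849 / 4420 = 15322044335.94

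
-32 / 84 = -8 / 21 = -0.38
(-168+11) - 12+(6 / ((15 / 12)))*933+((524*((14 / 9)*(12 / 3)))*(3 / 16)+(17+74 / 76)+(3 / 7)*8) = 19719121 / 3990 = 4942.14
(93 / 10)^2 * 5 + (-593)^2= 7041629 / 20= 352081.45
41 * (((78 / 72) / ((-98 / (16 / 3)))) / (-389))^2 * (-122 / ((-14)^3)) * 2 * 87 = 24514802 / 3364722458181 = 0.00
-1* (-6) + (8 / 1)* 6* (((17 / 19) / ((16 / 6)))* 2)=726 / 19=38.21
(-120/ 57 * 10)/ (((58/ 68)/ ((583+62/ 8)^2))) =-4746203650/ 551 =-8613799.73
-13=-13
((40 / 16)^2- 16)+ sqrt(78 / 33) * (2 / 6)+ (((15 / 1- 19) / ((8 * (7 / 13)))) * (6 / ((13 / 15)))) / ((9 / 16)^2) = -7577 / 252+ sqrt(286) / 33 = -29.55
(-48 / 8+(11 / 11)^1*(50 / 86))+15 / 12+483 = 82359 / 172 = 478.83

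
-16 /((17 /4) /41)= -2624 /17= -154.35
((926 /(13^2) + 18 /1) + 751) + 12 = 786.48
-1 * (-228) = 228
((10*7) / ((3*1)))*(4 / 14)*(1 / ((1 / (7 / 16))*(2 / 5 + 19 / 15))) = 7 / 4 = 1.75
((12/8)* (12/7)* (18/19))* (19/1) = 324/7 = 46.29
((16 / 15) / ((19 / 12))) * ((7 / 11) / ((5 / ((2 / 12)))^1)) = 224 / 15675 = 0.01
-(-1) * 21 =21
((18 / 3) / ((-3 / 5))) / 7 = -10 / 7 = -1.43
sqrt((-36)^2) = 36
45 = 45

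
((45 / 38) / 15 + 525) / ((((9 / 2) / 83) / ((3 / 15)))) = 184011 / 95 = 1936.96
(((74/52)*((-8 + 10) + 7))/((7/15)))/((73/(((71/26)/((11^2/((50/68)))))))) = 8866125/1421123704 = 0.01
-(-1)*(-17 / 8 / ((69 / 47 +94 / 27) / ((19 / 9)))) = -45543 / 50248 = -0.91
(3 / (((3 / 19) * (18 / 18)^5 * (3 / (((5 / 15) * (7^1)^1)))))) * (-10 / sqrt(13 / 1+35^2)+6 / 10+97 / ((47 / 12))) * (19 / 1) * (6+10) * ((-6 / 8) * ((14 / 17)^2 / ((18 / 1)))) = -1968290408 / 611235+4952920 * sqrt(1238) / 4830057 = -3184.11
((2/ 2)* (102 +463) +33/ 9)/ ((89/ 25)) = 42650/ 267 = 159.74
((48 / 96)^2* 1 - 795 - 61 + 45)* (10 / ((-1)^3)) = 8107.50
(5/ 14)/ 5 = 1/ 14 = 0.07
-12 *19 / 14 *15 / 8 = -855 / 28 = -30.54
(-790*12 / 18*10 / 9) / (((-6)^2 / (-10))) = 39500 / 243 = 162.55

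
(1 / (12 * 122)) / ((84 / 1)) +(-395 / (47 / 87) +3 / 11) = -46469432507 / 63578592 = -730.90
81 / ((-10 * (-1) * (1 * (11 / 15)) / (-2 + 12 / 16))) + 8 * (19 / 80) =-11.91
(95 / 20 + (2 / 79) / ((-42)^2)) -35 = -30.25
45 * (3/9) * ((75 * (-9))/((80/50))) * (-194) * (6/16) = 460371.09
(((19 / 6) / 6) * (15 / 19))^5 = 3125 / 248832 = 0.01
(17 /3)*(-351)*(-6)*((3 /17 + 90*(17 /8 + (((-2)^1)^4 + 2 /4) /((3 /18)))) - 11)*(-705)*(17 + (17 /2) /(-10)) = -9881478327357 /8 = -1235184790919.62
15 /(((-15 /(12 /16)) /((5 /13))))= -15 /52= -0.29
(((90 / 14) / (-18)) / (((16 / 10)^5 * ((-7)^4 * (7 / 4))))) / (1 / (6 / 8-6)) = 46875 / 1101463552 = 0.00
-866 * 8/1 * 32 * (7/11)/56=-27712/11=-2519.27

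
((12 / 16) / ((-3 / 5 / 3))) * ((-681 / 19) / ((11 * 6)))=3405 / 1672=2.04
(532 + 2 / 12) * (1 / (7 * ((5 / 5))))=3193 / 42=76.02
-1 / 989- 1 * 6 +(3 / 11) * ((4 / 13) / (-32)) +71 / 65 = -27783763 / 5657080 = -4.91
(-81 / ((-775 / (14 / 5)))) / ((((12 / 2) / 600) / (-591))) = -2680776 / 155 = -17295.33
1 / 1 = 1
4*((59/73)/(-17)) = -236/1241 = -0.19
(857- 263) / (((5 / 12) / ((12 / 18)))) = 4752 / 5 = 950.40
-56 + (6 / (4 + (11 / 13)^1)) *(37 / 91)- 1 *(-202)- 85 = 9041 / 147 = 61.50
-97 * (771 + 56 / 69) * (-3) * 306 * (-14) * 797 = -17637616965780 / 23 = -766852911555.65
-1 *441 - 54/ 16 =-3555/ 8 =-444.38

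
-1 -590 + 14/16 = -4721/8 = -590.12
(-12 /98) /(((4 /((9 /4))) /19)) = -513 /392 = -1.31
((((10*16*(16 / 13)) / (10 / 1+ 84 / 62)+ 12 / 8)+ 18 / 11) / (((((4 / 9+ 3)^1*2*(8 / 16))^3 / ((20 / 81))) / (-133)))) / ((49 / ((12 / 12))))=-10015470 / 29820791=-0.34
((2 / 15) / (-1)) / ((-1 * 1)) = 2 / 15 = 0.13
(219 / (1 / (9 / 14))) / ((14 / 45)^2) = 3991275 / 2744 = 1454.55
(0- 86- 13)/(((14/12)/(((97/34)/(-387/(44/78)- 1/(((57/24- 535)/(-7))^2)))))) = 11507313177558/32609617986155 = 0.35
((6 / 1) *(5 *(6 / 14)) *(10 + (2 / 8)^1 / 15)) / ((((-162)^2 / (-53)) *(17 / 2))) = -31853 / 1041012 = -0.03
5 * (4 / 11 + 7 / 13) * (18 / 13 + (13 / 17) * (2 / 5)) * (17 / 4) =60243 / 1859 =32.41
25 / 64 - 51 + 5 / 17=-54743 / 1088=-50.32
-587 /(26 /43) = -25241 /26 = -970.81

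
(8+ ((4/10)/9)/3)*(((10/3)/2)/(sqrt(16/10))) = 541*sqrt(10)/162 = 10.56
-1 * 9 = -9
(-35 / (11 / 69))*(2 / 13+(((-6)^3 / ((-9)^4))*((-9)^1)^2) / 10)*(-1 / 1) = -322 / 13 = -24.77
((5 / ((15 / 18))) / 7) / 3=2 / 7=0.29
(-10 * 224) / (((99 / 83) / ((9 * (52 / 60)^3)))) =-81693248 / 7425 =-11002.46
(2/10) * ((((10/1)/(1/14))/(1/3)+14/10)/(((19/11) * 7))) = 3311/475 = 6.97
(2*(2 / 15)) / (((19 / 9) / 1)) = 0.13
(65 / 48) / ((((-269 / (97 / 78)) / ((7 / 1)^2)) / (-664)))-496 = -292.31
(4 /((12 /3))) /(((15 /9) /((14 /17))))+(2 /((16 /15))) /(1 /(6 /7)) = 5001 /2380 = 2.10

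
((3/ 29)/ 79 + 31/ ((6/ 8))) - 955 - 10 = -6348352/ 6873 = -923.67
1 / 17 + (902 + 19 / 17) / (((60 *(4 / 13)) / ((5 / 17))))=200405 / 13872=14.45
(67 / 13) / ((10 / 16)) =536 / 65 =8.25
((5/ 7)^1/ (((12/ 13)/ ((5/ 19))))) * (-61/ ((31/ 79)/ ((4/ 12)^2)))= -1566175/ 445284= -3.52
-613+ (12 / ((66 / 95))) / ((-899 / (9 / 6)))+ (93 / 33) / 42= -254586295 / 415338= -612.96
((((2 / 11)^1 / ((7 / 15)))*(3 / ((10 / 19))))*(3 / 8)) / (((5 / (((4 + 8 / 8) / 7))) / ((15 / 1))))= 7695 / 4312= 1.78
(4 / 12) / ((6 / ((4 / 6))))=1 / 27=0.04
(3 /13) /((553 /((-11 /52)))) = -33 /373828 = -0.00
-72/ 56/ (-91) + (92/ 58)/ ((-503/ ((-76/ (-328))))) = 5104234/ 380968679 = 0.01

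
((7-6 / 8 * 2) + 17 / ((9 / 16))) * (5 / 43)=3215 / 774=4.15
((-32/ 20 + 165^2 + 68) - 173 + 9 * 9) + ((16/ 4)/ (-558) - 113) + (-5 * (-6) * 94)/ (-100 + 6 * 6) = 603584813/ 22320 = 27042.33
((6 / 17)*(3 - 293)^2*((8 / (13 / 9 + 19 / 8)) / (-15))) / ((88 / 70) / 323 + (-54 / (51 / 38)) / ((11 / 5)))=64427328 / 284227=226.68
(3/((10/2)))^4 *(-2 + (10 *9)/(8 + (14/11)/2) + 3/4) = 56457/47500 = 1.19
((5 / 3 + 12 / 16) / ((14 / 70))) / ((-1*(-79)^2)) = -145 / 74892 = -0.00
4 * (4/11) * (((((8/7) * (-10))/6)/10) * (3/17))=-64/1309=-0.05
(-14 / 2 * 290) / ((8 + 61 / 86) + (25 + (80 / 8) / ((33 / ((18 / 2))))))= -1920380 / 34469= -55.71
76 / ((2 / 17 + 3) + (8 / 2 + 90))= 1292 / 1651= 0.78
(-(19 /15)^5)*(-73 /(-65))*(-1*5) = 18.31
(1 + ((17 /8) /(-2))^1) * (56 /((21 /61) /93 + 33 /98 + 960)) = -648613 /177968369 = -0.00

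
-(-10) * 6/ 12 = 5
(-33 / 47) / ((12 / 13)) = -143 / 188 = -0.76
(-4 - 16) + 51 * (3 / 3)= 31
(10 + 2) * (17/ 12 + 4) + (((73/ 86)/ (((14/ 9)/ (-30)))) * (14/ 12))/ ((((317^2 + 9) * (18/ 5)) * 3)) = 6741404015/ 103713936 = 65.00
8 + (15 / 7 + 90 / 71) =5671 / 497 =11.41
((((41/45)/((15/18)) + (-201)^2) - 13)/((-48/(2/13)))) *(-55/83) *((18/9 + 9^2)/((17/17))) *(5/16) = 1281577/576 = 2224.96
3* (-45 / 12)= -11.25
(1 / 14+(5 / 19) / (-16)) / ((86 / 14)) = 117 / 13072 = 0.01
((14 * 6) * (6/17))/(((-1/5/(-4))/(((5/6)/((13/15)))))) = 126000/221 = 570.14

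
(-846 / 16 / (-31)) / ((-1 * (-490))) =423 / 121520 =0.00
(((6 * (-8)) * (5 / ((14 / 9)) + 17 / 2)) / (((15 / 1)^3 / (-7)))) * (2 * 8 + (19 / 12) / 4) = 64534 / 3375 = 19.12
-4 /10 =-2 /5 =-0.40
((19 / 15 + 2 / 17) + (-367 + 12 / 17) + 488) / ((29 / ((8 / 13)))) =2.61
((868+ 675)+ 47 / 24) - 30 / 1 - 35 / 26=472247 / 312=1513.61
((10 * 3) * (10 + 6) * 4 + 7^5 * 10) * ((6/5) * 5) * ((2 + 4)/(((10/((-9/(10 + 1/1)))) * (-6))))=917946/11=83449.64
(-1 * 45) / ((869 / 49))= -2205 / 869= -2.54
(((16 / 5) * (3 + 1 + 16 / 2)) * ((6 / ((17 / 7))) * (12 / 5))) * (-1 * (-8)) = 774144 / 425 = 1821.52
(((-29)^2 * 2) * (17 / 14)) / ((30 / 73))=1043681 / 210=4969.91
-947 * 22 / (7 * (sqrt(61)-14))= 20834 * sqrt(61) / 945 + 41668 / 135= 480.84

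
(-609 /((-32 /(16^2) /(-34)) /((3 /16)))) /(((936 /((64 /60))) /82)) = -565964 /195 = -2902.38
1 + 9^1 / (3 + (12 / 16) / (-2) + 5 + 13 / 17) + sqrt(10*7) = 2365 / 1141 + sqrt(70) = 10.44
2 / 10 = 1 / 5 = 0.20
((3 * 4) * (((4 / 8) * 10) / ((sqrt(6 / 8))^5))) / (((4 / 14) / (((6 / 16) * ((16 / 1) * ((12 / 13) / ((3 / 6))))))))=35840 * sqrt(3) / 13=4775.13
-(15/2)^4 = -50625/16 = -3164.06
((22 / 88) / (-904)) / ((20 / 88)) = -11 / 9040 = -0.00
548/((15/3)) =548/5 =109.60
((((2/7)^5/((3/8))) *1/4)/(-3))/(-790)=32/59748885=0.00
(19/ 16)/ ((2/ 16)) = 19/ 2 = 9.50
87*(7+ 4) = 957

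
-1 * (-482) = 482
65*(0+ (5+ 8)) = 845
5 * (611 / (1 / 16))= 48880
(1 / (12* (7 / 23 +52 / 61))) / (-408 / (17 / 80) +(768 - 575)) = -1403 / 33635052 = -0.00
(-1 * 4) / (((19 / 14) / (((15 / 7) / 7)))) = -120 / 133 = -0.90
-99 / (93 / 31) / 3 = -11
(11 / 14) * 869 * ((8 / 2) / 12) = 9559 / 42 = 227.60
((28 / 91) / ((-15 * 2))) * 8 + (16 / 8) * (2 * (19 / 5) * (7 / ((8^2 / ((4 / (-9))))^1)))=-1921 / 2340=-0.82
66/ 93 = 22/ 31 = 0.71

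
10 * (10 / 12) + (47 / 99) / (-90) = 74203 / 8910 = 8.33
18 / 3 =6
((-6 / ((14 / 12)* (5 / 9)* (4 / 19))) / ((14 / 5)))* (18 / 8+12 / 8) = -23085 / 392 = -58.89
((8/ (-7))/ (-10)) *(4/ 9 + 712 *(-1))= -25616/ 315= -81.32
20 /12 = 5 /3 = 1.67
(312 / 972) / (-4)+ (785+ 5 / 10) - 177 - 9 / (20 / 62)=470221 / 810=580.52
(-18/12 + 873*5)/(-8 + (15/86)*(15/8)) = -3002088/5279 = -568.68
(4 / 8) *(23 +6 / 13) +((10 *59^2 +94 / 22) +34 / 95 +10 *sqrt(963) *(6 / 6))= 30 *sqrt(107) +946232239 / 27170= 35136.68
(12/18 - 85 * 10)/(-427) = 364/183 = 1.99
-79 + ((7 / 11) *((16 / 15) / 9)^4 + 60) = -69419021873 / 3653656875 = -19.00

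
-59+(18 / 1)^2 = 265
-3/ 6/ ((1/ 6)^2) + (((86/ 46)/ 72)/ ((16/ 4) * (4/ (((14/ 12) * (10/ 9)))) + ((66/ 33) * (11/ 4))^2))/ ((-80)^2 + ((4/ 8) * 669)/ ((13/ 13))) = -18.00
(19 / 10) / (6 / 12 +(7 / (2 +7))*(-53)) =-171 / 3665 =-0.05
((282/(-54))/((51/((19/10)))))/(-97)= 893/445230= 0.00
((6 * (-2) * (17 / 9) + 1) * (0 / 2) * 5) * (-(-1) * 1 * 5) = 0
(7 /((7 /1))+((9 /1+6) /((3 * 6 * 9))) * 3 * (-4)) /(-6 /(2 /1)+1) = 0.06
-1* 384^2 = -147456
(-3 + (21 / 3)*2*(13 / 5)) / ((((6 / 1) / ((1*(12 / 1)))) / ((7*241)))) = 563458 / 5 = 112691.60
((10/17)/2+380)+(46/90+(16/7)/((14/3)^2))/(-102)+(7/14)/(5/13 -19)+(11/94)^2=160024163825719/420811782930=380.27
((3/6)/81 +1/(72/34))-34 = -10861/324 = -33.52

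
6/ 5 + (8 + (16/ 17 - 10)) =12/ 85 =0.14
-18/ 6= -3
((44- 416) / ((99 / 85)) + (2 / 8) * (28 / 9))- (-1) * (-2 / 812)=-12806557 / 40194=-318.62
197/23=8.57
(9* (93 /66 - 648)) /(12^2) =-14225 /352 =-40.41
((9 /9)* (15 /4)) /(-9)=-5 /12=-0.42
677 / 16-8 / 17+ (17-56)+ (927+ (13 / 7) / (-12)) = 929.69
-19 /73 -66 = -4837 /73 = -66.26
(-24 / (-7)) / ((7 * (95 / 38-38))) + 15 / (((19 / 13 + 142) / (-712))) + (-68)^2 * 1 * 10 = 59907499304 / 1297667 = 46165.54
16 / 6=8 / 3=2.67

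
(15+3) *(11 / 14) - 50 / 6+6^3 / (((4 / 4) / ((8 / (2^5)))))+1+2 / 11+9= 16168 / 231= 69.99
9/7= 1.29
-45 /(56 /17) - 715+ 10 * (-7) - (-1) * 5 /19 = -849495 /1064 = -798.40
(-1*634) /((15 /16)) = -10144 /15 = -676.27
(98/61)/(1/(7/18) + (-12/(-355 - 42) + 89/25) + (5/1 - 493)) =-0.00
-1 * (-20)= 20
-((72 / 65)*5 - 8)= 32 / 13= 2.46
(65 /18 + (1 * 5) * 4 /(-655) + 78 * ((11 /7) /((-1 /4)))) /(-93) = 5.23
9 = 9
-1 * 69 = -69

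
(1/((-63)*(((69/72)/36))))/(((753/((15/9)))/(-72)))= 3840/40411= 0.10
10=10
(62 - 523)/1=-461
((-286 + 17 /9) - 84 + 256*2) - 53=818 /9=90.89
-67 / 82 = -0.82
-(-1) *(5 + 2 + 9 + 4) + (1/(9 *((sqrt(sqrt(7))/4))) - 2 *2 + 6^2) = 4 *7^(3/4)/63 + 52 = 52.27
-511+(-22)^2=-27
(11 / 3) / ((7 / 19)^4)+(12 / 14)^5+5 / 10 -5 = 19662301 / 100842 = 194.98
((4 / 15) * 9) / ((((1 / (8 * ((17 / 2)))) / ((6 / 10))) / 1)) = 2448 / 25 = 97.92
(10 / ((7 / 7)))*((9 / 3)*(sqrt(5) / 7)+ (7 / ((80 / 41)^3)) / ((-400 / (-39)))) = 18815433 / 20480000+ 30*sqrt(5) / 7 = 10.50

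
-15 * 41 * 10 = -6150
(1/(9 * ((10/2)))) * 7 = 7/45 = 0.16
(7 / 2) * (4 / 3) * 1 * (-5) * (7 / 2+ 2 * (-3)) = 175 / 3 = 58.33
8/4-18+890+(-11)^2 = 995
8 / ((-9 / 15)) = -40 / 3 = -13.33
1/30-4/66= -0.03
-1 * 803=-803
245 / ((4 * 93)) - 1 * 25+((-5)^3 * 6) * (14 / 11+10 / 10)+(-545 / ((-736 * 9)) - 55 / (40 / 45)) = -4044758375 / 2258784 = -1790.68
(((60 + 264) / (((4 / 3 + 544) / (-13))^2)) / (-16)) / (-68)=123201 / 728006912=0.00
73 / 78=0.94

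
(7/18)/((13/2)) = 7/117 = 0.06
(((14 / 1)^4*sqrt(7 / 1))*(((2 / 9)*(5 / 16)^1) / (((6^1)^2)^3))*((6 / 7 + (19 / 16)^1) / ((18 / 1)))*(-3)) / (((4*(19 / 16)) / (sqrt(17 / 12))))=-392735*sqrt(357) / 574428672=-0.01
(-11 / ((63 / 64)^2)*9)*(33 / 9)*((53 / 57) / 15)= -23.22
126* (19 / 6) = 399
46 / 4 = 23 / 2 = 11.50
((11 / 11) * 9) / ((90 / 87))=87 / 10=8.70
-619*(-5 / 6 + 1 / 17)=48901 / 102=479.42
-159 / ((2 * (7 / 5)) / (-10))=3975 / 7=567.86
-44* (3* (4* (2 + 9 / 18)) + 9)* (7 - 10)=5148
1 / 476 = 0.00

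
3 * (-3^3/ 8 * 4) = -81/ 2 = -40.50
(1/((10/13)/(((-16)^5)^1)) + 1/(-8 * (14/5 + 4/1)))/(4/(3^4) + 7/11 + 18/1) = -1651809212163/22642640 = -72951.26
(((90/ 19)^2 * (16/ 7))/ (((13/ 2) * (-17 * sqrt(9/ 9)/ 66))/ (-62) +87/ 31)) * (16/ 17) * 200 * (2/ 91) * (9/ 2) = 30546616320000/ 90652038841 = 336.97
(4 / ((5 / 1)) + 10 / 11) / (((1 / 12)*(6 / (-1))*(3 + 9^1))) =-0.28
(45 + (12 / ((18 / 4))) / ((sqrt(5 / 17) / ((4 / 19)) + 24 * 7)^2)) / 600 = 7952530972715423 / 106033523517232200 -2315264 * sqrt(85) / 4418063479884675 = 0.08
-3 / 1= -3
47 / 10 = 4.70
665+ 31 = 696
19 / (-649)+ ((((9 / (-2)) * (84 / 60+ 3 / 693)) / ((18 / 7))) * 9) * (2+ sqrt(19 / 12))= -143642 / 3245 - 811 * sqrt(57) / 220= -72.10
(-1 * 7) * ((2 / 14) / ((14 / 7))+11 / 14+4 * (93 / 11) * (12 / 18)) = -1802 / 11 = -163.82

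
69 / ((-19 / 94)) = -6486 / 19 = -341.37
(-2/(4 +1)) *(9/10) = -9/25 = -0.36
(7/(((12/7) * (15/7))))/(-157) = -343/28260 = -0.01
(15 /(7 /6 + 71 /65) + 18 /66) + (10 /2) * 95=4670218 /9691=481.91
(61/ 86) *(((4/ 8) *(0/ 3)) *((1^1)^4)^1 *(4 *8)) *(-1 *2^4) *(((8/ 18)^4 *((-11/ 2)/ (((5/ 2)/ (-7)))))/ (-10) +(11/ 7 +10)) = 0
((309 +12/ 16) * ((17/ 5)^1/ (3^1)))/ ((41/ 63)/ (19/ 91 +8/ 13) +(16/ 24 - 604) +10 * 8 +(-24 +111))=-947835/ 1175968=-0.81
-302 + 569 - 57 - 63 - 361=-214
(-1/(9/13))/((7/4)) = -52/63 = -0.83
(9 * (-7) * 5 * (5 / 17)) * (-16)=25200 / 17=1482.35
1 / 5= 0.20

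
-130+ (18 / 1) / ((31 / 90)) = -2410 / 31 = -77.74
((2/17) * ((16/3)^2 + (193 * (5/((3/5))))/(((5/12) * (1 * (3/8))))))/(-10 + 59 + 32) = 185792/12393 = 14.99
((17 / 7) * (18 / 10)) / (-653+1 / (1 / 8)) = -51 / 7525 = -0.01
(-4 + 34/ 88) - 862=-38087/ 44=-865.61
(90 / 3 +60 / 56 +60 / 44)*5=24975 / 154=162.18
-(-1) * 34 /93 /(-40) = -17 /1860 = -0.01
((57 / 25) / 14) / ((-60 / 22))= -209 / 3500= -0.06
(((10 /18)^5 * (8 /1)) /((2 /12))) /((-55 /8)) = -80000 /216513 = -0.37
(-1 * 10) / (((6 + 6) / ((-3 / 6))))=5 / 12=0.42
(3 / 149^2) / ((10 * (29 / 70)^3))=0.00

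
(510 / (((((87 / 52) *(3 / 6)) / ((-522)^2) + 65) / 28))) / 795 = 310093056 / 1122133013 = 0.28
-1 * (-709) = 709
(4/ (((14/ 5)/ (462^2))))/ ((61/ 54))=16465680/ 61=269929.18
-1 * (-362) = 362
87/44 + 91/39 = 569/132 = 4.31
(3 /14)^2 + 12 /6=401 /196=2.05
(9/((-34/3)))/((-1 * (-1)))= -27/34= -0.79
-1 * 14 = -14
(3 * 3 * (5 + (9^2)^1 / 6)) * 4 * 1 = 666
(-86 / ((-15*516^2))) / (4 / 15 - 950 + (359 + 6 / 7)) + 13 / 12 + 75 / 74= 14877143267 / 7095007224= 2.10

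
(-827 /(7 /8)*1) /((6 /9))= -9924 /7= -1417.71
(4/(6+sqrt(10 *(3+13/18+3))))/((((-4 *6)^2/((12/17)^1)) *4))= -9/38216+11 *sqrt(5)/76432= 0.00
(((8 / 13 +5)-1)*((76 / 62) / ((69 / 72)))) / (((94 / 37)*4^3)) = 31635 / 871286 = 0.04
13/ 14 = 0.93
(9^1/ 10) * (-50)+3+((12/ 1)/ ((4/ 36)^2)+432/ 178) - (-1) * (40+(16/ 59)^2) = 301289410/ 309809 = 972.50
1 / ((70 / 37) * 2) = 37 / 140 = 0.26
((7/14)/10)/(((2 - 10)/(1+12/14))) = -13/1120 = -0.01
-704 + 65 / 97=-68223 / 97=-703.33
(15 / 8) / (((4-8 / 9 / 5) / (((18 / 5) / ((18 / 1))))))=135 / 1376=0.10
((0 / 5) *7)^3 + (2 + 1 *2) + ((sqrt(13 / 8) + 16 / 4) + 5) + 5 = sqrt(26) / 4 + 18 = 19.27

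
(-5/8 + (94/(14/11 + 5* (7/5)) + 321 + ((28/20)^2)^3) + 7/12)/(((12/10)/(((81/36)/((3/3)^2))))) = 11597398541/18200000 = 637.22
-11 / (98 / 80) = -8.98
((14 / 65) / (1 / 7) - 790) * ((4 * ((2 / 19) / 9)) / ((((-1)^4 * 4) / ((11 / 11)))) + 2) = -5876896 / 3705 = -1586.21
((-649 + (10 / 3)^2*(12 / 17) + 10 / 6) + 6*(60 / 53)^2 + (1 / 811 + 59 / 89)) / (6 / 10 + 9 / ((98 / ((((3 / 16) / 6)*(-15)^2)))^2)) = -320906243434135797760 / 328631138342545293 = -976.49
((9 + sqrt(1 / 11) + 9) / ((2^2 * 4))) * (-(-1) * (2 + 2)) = sqrt(11) / 44 + 9 / 2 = 4.58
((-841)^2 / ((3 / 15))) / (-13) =-272031.15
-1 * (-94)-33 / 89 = 8333 / 89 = 93.63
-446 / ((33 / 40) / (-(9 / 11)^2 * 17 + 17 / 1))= -12131200 / 3993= -3038.12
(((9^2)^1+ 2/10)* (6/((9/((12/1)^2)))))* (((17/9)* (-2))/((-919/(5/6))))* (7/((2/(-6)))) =-1546048/2757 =-560.77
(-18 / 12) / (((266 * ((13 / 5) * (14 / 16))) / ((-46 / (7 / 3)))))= 4140 / 84721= 0.05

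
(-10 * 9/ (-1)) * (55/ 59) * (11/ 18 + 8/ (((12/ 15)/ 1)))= 52525/ 59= 890.25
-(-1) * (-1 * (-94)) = 94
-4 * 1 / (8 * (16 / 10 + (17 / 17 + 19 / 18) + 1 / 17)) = -0.13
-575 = -575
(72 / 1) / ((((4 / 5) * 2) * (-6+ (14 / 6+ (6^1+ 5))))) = 135 / 22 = 6.14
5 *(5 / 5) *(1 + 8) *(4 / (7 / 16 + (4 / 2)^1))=960 / 13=73.85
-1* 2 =-2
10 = 10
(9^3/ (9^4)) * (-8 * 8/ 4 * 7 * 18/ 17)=-224/ 17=-13.18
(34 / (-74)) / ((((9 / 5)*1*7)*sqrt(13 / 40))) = -170*sqrt(130) / 30303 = -0.06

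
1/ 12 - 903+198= -8459/ 12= -704.92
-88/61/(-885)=88/53985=0.00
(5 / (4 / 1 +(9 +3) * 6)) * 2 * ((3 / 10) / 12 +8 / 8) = 41 / 304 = 0.13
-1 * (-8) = 8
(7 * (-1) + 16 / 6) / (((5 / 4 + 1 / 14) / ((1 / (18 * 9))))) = -0.02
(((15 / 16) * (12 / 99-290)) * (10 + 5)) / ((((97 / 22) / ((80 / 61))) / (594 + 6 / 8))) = -69951375 / 97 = -721148.20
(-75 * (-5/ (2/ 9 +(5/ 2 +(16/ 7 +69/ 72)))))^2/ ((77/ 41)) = 209223000000/ 99462539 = 2103.54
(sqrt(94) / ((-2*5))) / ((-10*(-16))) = -sqrt(94) / 1600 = -0.01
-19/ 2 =-9.50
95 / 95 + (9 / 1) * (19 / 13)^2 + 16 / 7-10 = 14800 / 1183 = 12.51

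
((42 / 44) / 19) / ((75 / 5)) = 7 / 2090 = 0.00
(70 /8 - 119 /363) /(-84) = -1747 /17424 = -0.10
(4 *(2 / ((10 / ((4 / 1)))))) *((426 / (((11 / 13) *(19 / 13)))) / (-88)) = -143988 / 11495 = -12.53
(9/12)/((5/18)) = 27/10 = 2.70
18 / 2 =9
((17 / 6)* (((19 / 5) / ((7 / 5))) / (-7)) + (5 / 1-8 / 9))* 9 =2657 / 98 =27.11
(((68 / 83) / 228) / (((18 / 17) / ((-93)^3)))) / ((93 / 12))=-555458 / 1577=-352.22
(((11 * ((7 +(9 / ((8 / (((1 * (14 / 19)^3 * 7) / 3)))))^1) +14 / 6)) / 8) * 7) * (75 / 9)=411297425 / 493848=832.84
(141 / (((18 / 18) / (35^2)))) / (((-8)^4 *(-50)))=-6909 / 8192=-0.84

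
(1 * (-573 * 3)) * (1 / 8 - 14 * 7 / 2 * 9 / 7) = 864657 / 8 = 108082.12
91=91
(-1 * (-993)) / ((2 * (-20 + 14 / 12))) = -2979 / 113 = -26.36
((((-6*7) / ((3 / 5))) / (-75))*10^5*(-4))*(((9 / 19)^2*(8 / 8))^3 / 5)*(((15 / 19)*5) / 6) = -554.90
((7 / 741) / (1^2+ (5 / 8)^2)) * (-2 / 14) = -64 / 65949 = -0.00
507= 507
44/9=4.89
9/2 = 4.50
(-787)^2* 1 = 619369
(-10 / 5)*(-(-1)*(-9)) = 18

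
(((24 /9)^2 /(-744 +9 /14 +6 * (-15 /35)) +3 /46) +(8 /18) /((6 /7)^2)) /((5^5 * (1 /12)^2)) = 0.03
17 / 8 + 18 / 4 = 53 / 8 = 6.62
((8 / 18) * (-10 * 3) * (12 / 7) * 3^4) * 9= -116640 / 7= -16662.86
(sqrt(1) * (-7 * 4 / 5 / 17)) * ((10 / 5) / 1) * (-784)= 43904 / 85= 516.52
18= 18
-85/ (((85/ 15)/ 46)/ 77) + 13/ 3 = -159377/ 3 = -53125.67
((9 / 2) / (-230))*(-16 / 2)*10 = 36 / 23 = 1.57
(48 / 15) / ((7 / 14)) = 32 / 5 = 6.40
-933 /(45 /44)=-13684 /15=-912.27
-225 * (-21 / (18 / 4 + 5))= 9450 / 19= 497.37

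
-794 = -794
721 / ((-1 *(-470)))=721 / 470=1.53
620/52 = 11.92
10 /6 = 5 /3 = 1.67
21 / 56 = 3 / 8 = 0.38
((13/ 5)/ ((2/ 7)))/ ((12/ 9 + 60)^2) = 819/ 338560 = 0.00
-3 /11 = -0.27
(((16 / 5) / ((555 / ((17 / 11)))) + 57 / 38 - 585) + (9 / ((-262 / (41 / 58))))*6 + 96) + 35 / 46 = -2597174259187 / 5334365850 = -486.88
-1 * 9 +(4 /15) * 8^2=121 /15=8.07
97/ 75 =1.29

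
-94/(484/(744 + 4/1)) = -1598/11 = -145.27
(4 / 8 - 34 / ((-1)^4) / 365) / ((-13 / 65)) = -297 / 146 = -2.03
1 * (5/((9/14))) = 70/9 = 7.78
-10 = -10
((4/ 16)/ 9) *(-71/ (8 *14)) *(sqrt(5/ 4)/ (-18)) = 71 *sqrt(5)/ 145152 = 0.00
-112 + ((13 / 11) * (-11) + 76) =-49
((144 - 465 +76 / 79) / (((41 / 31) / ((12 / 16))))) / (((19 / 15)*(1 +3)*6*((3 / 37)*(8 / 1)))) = -144998005 / 15754496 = -9.20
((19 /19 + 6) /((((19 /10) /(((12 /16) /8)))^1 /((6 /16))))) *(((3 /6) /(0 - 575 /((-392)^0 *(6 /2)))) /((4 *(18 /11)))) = -231 /4474880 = -0.00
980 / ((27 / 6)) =1960 / 9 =217.78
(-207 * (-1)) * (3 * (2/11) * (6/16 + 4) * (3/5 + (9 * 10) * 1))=44754.34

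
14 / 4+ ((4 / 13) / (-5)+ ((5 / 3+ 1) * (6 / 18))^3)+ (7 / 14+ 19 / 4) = 1779931 / 189540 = 9.39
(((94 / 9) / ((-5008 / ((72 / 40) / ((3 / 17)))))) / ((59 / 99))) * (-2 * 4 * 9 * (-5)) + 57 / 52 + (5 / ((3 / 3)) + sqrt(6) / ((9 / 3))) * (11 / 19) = -161639983 / 18245396 + 11 * sqrt(6) / 57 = -8.39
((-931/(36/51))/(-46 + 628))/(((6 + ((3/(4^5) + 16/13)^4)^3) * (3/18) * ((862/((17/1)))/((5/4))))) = -185989838407693891208564731562840500088601806614036480/10226890793490373728782439487453707503002735779380292171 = -0.02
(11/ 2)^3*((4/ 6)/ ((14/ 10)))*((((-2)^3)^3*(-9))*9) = 3285668.57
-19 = -19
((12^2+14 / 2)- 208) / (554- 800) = 19 / 82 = 0.23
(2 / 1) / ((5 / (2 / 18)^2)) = 2 / 405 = 0.00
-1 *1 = -1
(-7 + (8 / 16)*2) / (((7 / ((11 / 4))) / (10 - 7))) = -99 / 14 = -7.07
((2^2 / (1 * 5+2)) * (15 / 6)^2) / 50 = 1 / 14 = 0.07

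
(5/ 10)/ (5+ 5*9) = 1/ 100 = 0.01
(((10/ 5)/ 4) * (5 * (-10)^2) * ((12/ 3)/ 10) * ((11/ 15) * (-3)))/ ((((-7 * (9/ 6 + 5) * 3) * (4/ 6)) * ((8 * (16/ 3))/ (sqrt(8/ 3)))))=55 * sqrt(6)/ 1456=0.09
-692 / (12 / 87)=-5017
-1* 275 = -275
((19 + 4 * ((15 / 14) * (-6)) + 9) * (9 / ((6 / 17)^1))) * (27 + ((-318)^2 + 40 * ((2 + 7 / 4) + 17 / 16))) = 41348148 / 7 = 5906878.29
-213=-213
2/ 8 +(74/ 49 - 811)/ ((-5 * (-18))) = -15425/ 1764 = -8.74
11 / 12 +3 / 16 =53 / 48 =1.10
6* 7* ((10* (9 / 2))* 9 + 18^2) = 30618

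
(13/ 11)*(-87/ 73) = -1131/ 803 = -1.41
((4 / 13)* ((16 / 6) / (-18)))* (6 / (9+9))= -0.02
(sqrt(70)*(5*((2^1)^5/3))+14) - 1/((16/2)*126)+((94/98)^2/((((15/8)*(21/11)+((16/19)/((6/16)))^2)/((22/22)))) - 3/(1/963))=-2428.68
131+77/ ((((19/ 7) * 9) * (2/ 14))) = 153.06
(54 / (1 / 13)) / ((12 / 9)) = 1053 / 2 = 526.50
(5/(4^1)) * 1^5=5/4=1.25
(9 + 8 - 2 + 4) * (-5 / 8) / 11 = -1.08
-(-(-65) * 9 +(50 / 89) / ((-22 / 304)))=-565115 / 979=-577.24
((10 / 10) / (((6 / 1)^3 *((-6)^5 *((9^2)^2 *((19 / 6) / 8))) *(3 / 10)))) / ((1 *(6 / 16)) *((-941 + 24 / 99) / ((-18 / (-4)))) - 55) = 11 / 1920218564430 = 0.00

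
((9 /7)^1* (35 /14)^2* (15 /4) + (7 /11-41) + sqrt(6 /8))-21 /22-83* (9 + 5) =-1445363 /1232 + sqrt(3) /2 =-1172.32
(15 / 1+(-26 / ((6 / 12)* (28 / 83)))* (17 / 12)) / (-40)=17083 / 3360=5.08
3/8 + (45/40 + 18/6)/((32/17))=657/256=2.57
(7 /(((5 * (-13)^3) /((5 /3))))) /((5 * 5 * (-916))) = 7 /150933900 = 0.00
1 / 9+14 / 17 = 143 / 153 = 0.93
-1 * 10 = -10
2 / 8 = 1 / 4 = 0.25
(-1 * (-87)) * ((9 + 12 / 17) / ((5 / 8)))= 22968 / 17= 1351.06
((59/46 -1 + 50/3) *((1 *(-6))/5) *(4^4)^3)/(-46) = 19620954112/2645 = 7418130.10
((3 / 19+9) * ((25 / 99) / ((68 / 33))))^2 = 1.26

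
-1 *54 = -54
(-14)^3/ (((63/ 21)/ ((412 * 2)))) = -2261056/ 3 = -753685.33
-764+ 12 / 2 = -758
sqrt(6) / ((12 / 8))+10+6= 2 *sqrt(6) / 3+16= 17.63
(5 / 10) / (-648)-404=-523585 / 1296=-404.00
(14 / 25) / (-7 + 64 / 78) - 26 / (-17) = 147368 / 102425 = 1.44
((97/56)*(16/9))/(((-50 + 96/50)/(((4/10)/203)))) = -970/7686189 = -0.00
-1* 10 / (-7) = 10 / 7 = 1.43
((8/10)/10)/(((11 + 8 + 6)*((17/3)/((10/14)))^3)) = 54/8425795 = 0.00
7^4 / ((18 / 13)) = 31213 / 18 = 1734.06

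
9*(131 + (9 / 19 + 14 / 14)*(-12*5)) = 7281 / 19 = 383.21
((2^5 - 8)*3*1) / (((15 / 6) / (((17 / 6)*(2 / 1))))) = 816 / 5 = 163.20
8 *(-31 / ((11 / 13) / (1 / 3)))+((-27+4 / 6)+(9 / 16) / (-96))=-2095715 / 16896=-124.04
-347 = -347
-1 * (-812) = 812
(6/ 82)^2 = 9/ 1681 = 0.01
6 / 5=1.20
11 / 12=0.92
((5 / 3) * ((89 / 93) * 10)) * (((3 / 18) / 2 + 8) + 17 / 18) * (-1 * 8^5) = -11847680000 / 2511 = -4718311.43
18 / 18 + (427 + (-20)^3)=-7572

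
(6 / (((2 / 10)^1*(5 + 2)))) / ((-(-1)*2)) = 15 / 7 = 2.14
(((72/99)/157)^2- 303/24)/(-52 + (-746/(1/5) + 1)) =301234917/90215537192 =0.00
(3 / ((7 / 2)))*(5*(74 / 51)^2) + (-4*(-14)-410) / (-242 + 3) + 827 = 1214792123 / 1450491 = 837.50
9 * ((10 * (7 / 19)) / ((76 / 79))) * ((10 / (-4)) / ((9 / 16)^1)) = -55300 / 361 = -153.19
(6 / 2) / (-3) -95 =-96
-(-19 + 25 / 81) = 1514 / 81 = 18.69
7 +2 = 9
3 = 3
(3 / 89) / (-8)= -0.00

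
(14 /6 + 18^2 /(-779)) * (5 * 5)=112025 /2337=47.94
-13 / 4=-3.25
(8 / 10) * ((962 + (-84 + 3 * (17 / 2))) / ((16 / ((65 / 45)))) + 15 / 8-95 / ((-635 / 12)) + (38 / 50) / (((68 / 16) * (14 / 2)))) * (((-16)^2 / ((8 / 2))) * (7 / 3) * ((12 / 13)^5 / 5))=52617080365056 / 38539499375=1365.28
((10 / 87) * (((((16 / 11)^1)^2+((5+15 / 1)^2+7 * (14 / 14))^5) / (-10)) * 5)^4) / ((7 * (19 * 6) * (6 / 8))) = 21293051674299518780284796066670466693007041404905761573035 / 114038924692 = 186717401376841095304536200000000000000000000000.00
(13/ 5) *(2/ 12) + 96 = 2893/ 30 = 96.43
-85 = -85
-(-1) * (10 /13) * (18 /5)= 36 /13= 2.77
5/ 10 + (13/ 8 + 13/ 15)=359/ 120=2.99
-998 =-998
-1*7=-7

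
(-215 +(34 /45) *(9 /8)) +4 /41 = -175523 /820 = -214.05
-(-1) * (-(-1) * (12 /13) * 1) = 12 /13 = 0.92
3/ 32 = 0.09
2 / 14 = 1 / 7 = 0.14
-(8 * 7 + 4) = -60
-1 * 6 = -6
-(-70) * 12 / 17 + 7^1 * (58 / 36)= 18571 / 306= 60.69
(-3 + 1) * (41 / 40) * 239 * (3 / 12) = -9799 / 80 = -122.49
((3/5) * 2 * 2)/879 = 4/1465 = 0.00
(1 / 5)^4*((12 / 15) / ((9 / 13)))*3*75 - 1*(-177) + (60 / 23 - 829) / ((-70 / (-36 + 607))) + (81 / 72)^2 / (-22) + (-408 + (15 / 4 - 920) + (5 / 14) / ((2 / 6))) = 5595.17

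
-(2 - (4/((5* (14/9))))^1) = -52/35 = -1.49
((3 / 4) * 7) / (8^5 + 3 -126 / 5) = 105 / 654916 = 0.00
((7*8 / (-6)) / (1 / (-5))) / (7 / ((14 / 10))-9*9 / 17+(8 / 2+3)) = 2380 / 369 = 6.45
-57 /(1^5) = -57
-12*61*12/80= -549/5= -109.80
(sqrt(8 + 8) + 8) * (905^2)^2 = 8049623407500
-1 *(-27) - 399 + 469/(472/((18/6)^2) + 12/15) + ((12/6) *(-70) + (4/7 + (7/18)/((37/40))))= -2804823605/5585076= -502.20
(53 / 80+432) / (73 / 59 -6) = -2042167 / 22480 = -90.84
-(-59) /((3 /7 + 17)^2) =2891 /14884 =0.19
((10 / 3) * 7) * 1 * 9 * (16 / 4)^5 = 215040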